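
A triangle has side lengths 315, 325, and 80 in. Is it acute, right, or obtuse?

right

Compare the square of the longest side to the sum of squares of the other two: 80² + 315² = 105625 = 325².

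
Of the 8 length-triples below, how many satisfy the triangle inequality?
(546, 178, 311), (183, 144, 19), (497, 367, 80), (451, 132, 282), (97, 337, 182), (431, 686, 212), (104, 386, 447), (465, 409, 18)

(178,311,546): 178+311 ≤ 546 → not valid
(19,144,183): 19+144 ≤ 183 → not valid
(80,367,497): 80+367 ≤ 497 → not valid
(132,282,451): 132+282 ≤ 451 → not valid
(97,182,337): 97+182 ≤ 337 → not valid
(212,431,686): 212+431 ≤ 686 → not valid
(104,386,447): 104+386 > 447 → valid
(18,409,465): 18+409 ≤ 465 → not valid
1 of the 8 triples forms a triangle.

1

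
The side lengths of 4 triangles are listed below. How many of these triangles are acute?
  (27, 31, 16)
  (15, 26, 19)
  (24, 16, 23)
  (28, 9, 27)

3

(27,31,16): 16²+27² = 985 > 961 = 31² → acute
(15,26,19): 15²+19² = 586 < 676 = 26² → obtuse
(24,16,23): 16²+23² = 785 > 576 = 24² → acute
(28,9,27): 9²+27² = 810 > 784 = 28² → acute
3 of the 4 are acute.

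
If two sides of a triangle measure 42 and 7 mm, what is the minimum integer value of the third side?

The third side must be strictly greater than |42 − 7| = 35.
The smallest integer above 35 is 36.

36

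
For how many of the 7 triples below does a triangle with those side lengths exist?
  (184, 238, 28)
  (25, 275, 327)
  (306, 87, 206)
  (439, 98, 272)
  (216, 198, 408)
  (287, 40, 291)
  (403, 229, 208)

3

(28,184,238): 28+184 ≤ 238 → not valid
(25,275,327): 25+275 ≤ 327 → not valid
(87,206,306): 87+206 ≤ 306 → not valid
(98,272,439): 98+272 ≤ 439 → not valid
(198,216,408): 198+216 > 408 → valid
(40,287,291): 40+287 > 291 → valid
(208,229,403): 208+229 > 403 → valid
3 of the 7 triples form a triangle.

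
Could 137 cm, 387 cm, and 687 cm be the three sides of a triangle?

No

The longest side is 687, but the other two sum to only 524.
524 < 687, so the triangle inequality fails.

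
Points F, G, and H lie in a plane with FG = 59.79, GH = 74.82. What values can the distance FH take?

By the triangle inequality, |59.79 − 74.82| ≤ FH ≤ 59.79 + 74.82.

15.03 ≤ FH ≤ 134.61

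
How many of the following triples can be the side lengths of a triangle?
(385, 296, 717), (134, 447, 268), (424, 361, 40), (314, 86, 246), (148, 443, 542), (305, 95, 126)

(296,385,717): 296+385 ≤ 717 → not valid
(134,268,447): 134+268 ≤ 447 → not valid
(40,361,424): 40+361 ≤ 424 → not valid
(86,246,314): 86+246 > 314 → valid
(148,443,542): 148+443 > 542 → valid
(95,126,305): 95+126 ≤ 305 → not valid
2 of the 6 triples form a triangle.

2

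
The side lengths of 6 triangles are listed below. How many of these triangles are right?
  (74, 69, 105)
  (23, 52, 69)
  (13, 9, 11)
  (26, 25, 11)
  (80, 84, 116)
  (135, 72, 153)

2

(74,69,105): 69²+74² = 10237 < 11025 = 105² → obtuse
(23,52,69): 23²+52² = 3233 < 4761 = 69² → obtuse
(13,9,11): 9²+11² = 202 > 169 = 13² → acute
(26,25,11): 11²+25² = 746 > 676 = 26² → acute
(80,84,116): 80²+84² = 13456 = 116² → right
(135,72,153): 72²+135² = 23409 = 153² → right
2 of the 6 are right.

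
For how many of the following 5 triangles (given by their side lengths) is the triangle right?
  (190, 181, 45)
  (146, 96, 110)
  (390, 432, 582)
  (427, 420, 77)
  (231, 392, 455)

(190,181,45): 45²+181² = 34786 < 36100 = 190² → obtuse
(146,96,110): 96²+110² = 21316 = 146² → right
(390,432,582): 390²+432² = 338724 = 582² → right
(427,420,77): 77²+420² = 182329 = 427² → right
(231,392,455): 231²+392² = 207025 = 455² → right
4 of the 5 are right.

4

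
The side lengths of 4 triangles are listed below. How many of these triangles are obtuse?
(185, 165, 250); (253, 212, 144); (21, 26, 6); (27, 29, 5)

(185,165,250): 165²+185² = 61450 < 62500 = 250² → obtuse
(253,212,144): 144²+212² = 65680 > 64009 = 253² → acute
(21,26,6): 6²+21² = 477 < 676 = 26² → obtuse
(27,29,5): 5²+27² = 754 < 841 = 29² → obtuse
3 of the 4 are obtuse.

3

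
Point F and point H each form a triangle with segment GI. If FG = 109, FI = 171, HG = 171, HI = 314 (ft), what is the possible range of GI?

143 < GI < 280

From triangle FGI: |109 − 171| < GI < 109 + 171, i.e. 62 < GI < 280.
From triangle HGI: 143 < GI < 485.
Both must hold, so GI lies in the intersection.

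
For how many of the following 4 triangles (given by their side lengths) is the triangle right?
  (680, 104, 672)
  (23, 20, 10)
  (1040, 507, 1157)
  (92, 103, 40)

2

(680,104,672): 104²+672² = 462400 = 680² → right
(23,20,10): 10²+20² = 500 < 529 = 23² → obtuse
(1040,507,1157): 507²+1040² = 1338649 = 1157² → right
(92,103,40): 40²+92² = 10064 < 10609 = 103² → obtuse
2 of the 4 are right.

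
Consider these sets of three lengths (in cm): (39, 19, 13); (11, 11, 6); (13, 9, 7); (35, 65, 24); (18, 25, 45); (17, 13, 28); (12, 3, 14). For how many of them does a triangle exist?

(13,19,39): 13+19 ≤ 39 → not valid
(6,11,11): 6+11 > 11 → valid
(7,9,13): 7+9 > 13 → valid
(24,35,65): 24+35 ≤ 65 → not valid
(18,25,45): 18+25 ≤ 45 → not valid
(13,17,28): 13+17 > 28 → valid
(3,12,14): 3+12 > 14 → valid
4 of the 7 triples form a triangle.

4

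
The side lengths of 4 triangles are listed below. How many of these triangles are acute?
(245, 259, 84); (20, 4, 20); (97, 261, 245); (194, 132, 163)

(245,259,84): 84²+245² = 67081 = 259² → right
(20,4,20): 4²+20² = 416 > 400 = 20² → acute
(97,261,245): 97²+245² = 69434 > 68121 = 261² → acute
(194,132,163): 132²+163² = 43993 > 37636 = 194² → acute
3 of the 4 are acute.

3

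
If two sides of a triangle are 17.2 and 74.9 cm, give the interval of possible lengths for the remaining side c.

By the triangle inequality, c must be less than 17.2 + 74.9 = 92.1 and greater than |17.2 − 74.9| = 57.7.

57.7 < c < 92.1 (cm)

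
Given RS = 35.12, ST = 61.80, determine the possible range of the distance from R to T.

26.68 ≤ RT ≤ 96.92

By the triangle inequality, |35.12 − 61.80| ≤ RT ≤ 35.12 + 61.80.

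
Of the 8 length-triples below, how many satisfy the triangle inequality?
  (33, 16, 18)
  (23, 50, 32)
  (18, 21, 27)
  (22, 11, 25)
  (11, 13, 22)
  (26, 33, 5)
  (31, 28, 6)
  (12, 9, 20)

(16,18,33): 16+18 > 33 → valid
(23,32,50): 23+32 > 50 → valid
(18,21,27): 18+21 > 27 → valid
(11,22,25): 11+22 > 25 → valid
(11,13,22): 11+13 > 22 → valid
(5,26,33): 5+26 ≤ 33 → not valid
(6,28,31): 6+28 > 31 → valid
(9,12,20): 9+12 > 20 → valid
7 of the 8 triples form a triangle.

7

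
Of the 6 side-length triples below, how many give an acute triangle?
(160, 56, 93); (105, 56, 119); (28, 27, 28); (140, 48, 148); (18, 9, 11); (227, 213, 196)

(160,56,93): 56+93 ≤ 160, not a triangle
(105,56,119): 56²+105² = 14161 = 119² → right
(28,27,28): 27²+28² = 1513 > 784 = 28² → acute
(140,48,148): 48²+140² = 21904 = 148² → right
(18,9,11): 9²+11² = 202 < 324 = 18² → obtuse
(227,213,196): 196²+213² = 83785 > 51529 = 227² → acute
2 of the 6 are acute.

2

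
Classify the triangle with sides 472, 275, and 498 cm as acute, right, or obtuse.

acute

Compare the square of the longest side to the sum of squares of the other two: 275² + 472² = 298409 > 248004 = 498².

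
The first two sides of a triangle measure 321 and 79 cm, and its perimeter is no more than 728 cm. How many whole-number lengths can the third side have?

Triangle inequality: 242 < x < 400. Perimeter ≤ 728 gives x ≤ 728 − 321 − 79 = 328.
So 242 < x ≤ 328; integers 243 through 328: 86 values.

86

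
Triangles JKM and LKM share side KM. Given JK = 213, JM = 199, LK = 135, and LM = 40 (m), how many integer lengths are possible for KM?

79

From triangle JKM: 14 < KM < 412.
From triangle LKM: 95 < KM < 175.
Intersection: 95 < KM < 175, so integers 96 through 174: 79 values.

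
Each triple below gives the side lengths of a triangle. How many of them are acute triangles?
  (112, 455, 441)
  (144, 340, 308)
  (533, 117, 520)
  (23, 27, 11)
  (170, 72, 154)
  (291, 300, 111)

1

(112,455,441): 112²+441² = 207025 = 455² → right
(144,340,308): 144²+308² = 115600 = 340² → right
(533,117,520): 117²+520² = 284089 = 533² → right
(23,27,11): 11²+23² = 650 < 729 = 27² → obtuse
(170,72,154): 72²+154² = 28900 = 170² → right
(291,300,111): 111²+291² = 97002 > 90000 = 300² → acute
1 of the 6 is acute.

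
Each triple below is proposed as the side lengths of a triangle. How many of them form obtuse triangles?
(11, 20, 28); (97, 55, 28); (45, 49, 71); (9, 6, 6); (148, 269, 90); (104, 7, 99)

(11,20,28): 11²+20² = 521 < 784 = 28² → obtuse
(97,55,28): 28+55 ≤ 97, not a triangle
(45,49,71): 45²+49² = 4426 < 5041 = 71² → obtuse
(9,6,6): 6²+6² = 72 < 81 = 9² → obtuse
(148,269,90): 90+148 ≤ 269, not a triangle
(104,7,99): 7²+99² = 9850 < 10816 = 104² → obtuse
4 of the 6 are obtuse.

4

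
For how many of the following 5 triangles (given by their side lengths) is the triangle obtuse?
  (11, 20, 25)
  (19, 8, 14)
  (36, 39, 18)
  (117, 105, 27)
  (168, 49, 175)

(11,20,25): 11²+20² = 521 < 625 = 25² → obtuse
(19,8,14): 8²+14² = 260 < 361 = 19² → obtuse
(36,39,18): 18²+36² = 1620 > 1521 = 39² → acute
(117,105,27): 27²+105² = 11754 < 13689 = 117² → obtuse
(168,49,175): 49²+168² = 30625 = 175² → right
3 of the 5 are obtuse.

3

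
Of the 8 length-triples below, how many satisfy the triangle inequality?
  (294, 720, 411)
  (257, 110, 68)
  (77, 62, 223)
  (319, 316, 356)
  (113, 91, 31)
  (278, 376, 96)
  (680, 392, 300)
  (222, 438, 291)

(294,411,720): 294+411 ≤ 720 → not valid
(68,110,257): 68+110 ≤ 257 → not valid
(62,77,223): 62+77 ≤ 223 → not valid
(316,319,356): 316+319 > 356 → valid
(31,91,113): 31+91 > 113 → valid
(96,278,376): 96+278 ≤ 376 → not valid
(300,392,680): 300+392 > 680 → valid
(222,291,438): 222+291 > 438 → valid
4 of the 8 triples form a triangle.

4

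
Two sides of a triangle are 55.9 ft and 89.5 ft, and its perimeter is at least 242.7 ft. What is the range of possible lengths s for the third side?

97.3 ≤ s < 145.4 ft

Triangle inequality alone gives 33.6 < s < 145.4.
The perimeter condition gives s ≥ 242.7 − 55.9 − 89.5 = 97.3.
Intersecting the two: 97.3 ≤ s < 145.4.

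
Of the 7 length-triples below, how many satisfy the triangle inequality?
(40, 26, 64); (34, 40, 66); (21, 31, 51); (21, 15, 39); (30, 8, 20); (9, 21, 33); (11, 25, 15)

4

(26,40,64): 26+40 > 64 → valid
(34,40,66): 34+40 > 66 → valid
(21,31,51): 21+31 > 51 → valid
(15,21,39): 15+21 ≤ 39 → not valid
(8,20,30): 8+20 ≤ 30 → not valid
(9,21,33): 9+21 ≤ 33 → not valid
(11,15,25): 11+15 > 25 → valid
4 of the 7 triples form a triangle.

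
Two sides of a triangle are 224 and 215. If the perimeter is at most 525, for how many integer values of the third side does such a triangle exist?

Triangle inequality: 9 < x < 439. Perimeter ≤ 525 gives x ≤ 525 − 224 − 215 = 86.
So 9 < x ≤ 86; integers 10 through 86: 77 values.

77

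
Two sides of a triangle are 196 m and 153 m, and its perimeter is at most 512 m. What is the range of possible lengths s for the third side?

43 < s ≤ 163 m

Triangle inequality alone gives 43 < s < 349.
The perimeter condition gives s ≤ 512 − 196 − 153 = 163.
Intersecting the two: 43 < s ≤ 163.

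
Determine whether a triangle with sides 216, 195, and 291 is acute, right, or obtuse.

Compare the square of the longest side to the sum of squares of the other two: 195² + 216² = 84681 = 291².

right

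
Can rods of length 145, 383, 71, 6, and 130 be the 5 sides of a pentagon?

No

For a pentagon, each side must be shorter than the sum of the others.
Here the longest side is 383, but the remaining 4 sides sum to only 352.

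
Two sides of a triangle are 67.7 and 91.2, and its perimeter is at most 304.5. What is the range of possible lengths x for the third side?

Triangle inequality alone gives 23.5 < x < 158.9.
The perimeter condition gives x ≤ 304.5 − 67.7 − 91.2 = 145.6.
Intersecting the two: 23.5 < x ≤ 145.6.

23.5 < x ≤ 145.6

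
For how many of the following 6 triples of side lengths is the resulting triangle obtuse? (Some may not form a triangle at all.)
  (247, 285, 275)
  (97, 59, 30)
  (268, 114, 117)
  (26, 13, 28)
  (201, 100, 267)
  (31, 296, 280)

2

(247,285,275): 247²+275² = 136634 > 81225 = 285² → acute
(97,59,30): 30+59 ≤ 97, not a triangle
(268,114,117): 114+117 ≤ 268, not a triangle
(26,13,28): 13²+26² = 845 > 784 = 28² → acute
(201,100,267): 100²+201² = 50401 < 71289 = 267² → obtuse
(31,296,280): 31²+280² = 79361 < 87616 = 296² → obtuse
2 of the 6 are obtuse.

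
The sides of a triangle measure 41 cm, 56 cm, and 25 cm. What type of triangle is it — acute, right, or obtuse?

Compare the square of the longest side to the sum of squares of the other two: 25² + 41² = 2306 < 3136 = 56².

obtuse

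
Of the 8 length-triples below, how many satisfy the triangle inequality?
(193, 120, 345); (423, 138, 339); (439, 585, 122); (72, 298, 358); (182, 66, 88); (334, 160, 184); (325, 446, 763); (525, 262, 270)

5

(120,193,345): 120+193 ≤ 345 → not valid
(138,339,423): 138+339 > 423 → valid
(122,439,585): 122+439 ≤ 585 → not valid
(72,298,358): 72+298 > 358 → valid
(66,88,182): 66+88 ≤ 182 → not valid
(160,184,334): 160+184 > 334 → valid
(325,446,763): 325+446 > 763 → valid
(262,270,525): 262+270 > 525 → valid
5 of the 8 triples form a triangle.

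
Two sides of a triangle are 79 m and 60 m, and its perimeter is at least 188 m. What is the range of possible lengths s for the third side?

Triangle inequality alone gives 19 < s < 139.
The perimeter condition gives s ≥ 188 − 79 − 60 = 49.
Intersecting the two: 49 ≤ s < 139.

49 ≤ s < 139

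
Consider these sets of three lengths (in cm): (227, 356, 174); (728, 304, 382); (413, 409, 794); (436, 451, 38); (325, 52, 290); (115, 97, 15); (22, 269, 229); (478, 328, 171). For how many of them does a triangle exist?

5

(174,227,356): 174+227 > 356 → valid
(304,382,728): 304+382 ≤ 728 → not valid
(409,413,794): 409+413 > 794 → valid
(38,436,451): 38+436 > 451 → valid
(52,290,325): 52+290 > 325 → valid
(15,97,115): 15+97 ≤ 115 → not valid
(22,229,269): 22+229 ≤ 269 → not valid
(171,328,478): 171+328 > 478 → valid
5 of the 8 triples form a triangle.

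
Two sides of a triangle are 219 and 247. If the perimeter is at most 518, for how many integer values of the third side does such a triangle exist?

Triangle inequality: 28 < x < 466. Perimeter ≤ 518 gives x ≤ 518 − 219 − 247 = 52.
So 28 < x ≤ 52; integers 29 through 52: 24 values.

24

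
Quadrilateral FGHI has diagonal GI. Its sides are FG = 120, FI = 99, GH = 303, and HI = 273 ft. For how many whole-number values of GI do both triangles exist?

188

From triangle FGI: 21 < GI < 219.
From triangle HGI: 30 < GI < 576.
Intersection: 30 < GI < 219, so integers 31 through 218: 188 values.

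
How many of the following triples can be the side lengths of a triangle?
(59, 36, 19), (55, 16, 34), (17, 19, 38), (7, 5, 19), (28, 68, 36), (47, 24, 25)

(19,36,59): 19+36 ≤ 59 → not valid
(16,34,55): 16+34 ≤ 55 → not valid
(17,19,38): 17+19 ≤ 38 → not valid
(5,7,19): 5+7 ≤ 19 → not valid
(28,36,68): 28+36 ≤ 68 → not valid
(24,25,47): 24+25 > 47 → valid
1 of the 6 triples forms a triangle.

1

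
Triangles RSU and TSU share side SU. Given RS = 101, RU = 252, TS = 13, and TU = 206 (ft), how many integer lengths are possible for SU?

From triangle RSU: 151 < SU < 353.
From triangle TSU: 193 < SU < 219.
Intersection: 193 < SU < 219, so integers 194 through 218: 25 values.

25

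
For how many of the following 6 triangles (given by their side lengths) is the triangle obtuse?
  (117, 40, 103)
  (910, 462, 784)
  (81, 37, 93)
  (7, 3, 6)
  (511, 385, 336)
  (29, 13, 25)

4

(117,40,103): 40²+103² = 12209 < 13689 = 117² → obtuse
(910,462,784): 462²+784² = 828100 = 910² → right
(81,37,93): 37²+81² = 7930 < 8649 = 93² → obtuse
(7,3,6): 3²+6² = 45 < 49 = 7² → obtuse
(511,385,336): 336²+385² = 261121 = 511² → right
(29,13,25): 13²+25² = 794 < 841 = 29² → obtuse
4 of the 6 are obtuse.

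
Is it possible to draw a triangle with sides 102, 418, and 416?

The longest side is 418, and the other two sum to 518.
Since 518 > 418, the triangle inequality holds.

Yes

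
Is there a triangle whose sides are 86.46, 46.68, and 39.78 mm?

No

The two shorter sides sum to 86.46, exactly equal to the longest side 86.46.
That gives only a degenerate (flat) triangle — the inequality must be strict.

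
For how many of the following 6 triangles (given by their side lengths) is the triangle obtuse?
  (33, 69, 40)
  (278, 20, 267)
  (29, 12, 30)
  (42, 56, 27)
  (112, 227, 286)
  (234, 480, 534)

4

(33,69,40): 33²+40² = 2689 < 4761 = 69² → obtuse
(278,20,267): 20²+267² = 71689 < 77284 = 278² → obtuse
(29,12,30): 12²+29² = 985 > 900 = 30² → acute
(42,56,27): 27²+42² = 2493 < 3136 = 56² → obtuse
(112,227,286): 112²+227² = 64073 < 81796 = 286² → obtuse
(234,480,534): 234²+480² = 285156 = 534² → right
4 of the 6 are obtuse.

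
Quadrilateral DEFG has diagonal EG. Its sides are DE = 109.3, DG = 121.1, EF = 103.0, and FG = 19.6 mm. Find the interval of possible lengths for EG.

83.4 < EG < 122.6

From triangle DEG: |109.3 − 121.1| < EG < 109.3 + 121.1, i.e. 11.8 < EG < 230.4.
From triangle FEG: 83.4 < EG < 122.6.
Both must hold, so EG lies in the intersection.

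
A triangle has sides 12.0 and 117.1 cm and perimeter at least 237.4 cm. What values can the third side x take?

Triangle inequality alone gives 105.1 < x < 129.1.
The perimeter condition gives x ≥ 237.4 − 12.0 − 117.1 = 108.3.
Intersecting the two: 108.3 ≤ x < 129.1.

108.3 ≤ x < 129.1 cm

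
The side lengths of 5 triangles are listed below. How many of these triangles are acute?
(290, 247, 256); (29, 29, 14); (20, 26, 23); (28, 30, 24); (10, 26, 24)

4

(290,247,256): 247²+256² = 126545 > 84100 = 290² → acute
(29,29,14): 14²+29² = 1037 > 841 = 29² → acute
(20,26,23): 20²+23² = 929 > 676 = 26² → acute
(28,30,24): 24²+28² = 1360 > 900 = 30² → acute
(10,26,24): 10²+24² = 676 = 26² → right
4 of the 5 are acute.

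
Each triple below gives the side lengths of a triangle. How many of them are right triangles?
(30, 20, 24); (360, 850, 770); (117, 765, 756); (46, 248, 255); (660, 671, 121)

3

(30,20,24): 20²+24² = 976 > 900 = 30² → acute
(360,850,770): 360²+770² = 722500 = 850² → right
(117,765,756): 117²+756² = 585225 = 765² → right
(46,248,255): 46²+248² = 63620 < 65025 = 255² → obtuse
(660,671,121): 121²+660² = 450241 = 671² → right
3 of the 5 are right.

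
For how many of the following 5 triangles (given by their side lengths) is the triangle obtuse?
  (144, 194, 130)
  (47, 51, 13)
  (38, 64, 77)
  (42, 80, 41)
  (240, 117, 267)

(144,194,130): 130²+144² = 37636 = 194² → right
(47,51,13): 13²+47² = 2378 < 2601 = 51² → obtuse
(38,64,77): 38²+64² = 5540 < 5929 = 77² → obtuse
(42,80,41): 41²+42² = 3445 < 6400 = 80² → obtuse
(240,117,267): 117²+240² = 71289 = 267² → right
3 of the 5 are obtuse.

3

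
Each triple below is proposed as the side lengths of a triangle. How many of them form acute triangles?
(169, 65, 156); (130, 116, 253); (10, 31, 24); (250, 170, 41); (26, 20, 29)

(169,65,156): 65²+156² = 28561 = 169² → right
(130,116,253): 116+130 ≤ 253, not a triangle
(10,31,24): 10²+24² = 676 < 961 = 31² → obtuse
(250,170,41): 41+170 ≤ 250, not a triangle
(26,20,29): 20²+26² = 1076 > 841 = 29² → acute
1 of the 5 is acute.

1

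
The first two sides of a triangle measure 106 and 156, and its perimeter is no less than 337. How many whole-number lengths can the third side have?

Triangle inequality: 50 < x < 262. Perimeter ≥ 337 gives x ≥ 337 − 106 − 156 = 75.
So 75 ≤ x < 262; integers 75 through 261: 187 values.

187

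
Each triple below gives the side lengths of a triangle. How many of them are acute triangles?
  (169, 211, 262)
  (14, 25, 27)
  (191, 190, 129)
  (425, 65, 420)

(169,211,262): 169²+211² = 73082 > 68644 = 262² → acute
(14,25,27): 14²+25² = 821 > 729 = 27² → acute
(191,190,129): 129²+190² = 52741 > 36481 = 191² → acute
(425,65,420): 65²+420² = 180625 = 425² → right
3 of the 4 are acute.

3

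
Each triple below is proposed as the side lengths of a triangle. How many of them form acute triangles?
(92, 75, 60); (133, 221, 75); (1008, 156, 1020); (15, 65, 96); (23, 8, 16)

(92,75,60): 60²+75² = 9225 > 8464 = 92² → acute
(133,221,75): 75+133 ≤ 221, not a triangle
(1008,156,1020): 156²+1008² = 1040400 = 1020² → right
(15,65,96): 15+65 ≤ 96, not a triangle
(23,8,16): 8²+16² = 320 < 529 = 23² → obtuse
1 of the 5 is acute.

1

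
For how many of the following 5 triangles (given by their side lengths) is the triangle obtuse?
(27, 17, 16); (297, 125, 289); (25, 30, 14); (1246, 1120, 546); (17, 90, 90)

(27,17,16): 16²+17² = 545 < 729 = 27² → obtuse
(297,125,289): 125²+289² = 99146 > 88209 = 297² → acute
(25,30,14): 14²+25² = 821 < 900 = 30² → obtuse
(1246,1120,546): 546²+1120² = 1552516 = 1246² → right
(17,90,90): 17²+90² = 8389 > 8100 = 90² → acute
2 of the 5 are obtuse.

2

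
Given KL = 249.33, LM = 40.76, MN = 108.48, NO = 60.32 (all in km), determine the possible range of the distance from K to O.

The maximum is all hops collinear in one direction: 249.33 + 40.76 + 108.48 + 60.32 = 458.89.
The longest hop is 249.33; the others sum to 209.56. Folding the others back against it leaves at least 249.33 − 209.56 = 39.77.

39.77 ≤ KO ≤ 458.89 km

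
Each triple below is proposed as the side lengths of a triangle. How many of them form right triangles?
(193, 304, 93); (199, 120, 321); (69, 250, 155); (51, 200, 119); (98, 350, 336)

1

(193,304,93): 93+193 ≤ 304, not a triangle
(199,120,321): 120+199 ≤ 321, not a triangle
(69,250,155): 69+155 ≤ 250, not a triangle
(51,200,119): 51+119 ≤ 200, not a triangle
(98,350,336): 98²+336² = 122500 = 350² → right
1 of the 5 is right.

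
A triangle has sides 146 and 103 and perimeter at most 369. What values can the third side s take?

43 < s ≤ 120

Triangle inequality alone gives 43 < s < 249.
The perimeter condition gives s ≤ 369 − 146 − 103 = 120.
Intersecting the two: 43 < s ≤ 120.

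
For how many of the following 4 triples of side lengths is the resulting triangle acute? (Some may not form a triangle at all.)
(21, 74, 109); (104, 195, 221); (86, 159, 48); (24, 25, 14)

1

(21,74,109): 21+74 ≤ 109, not a triangle
(104,195,221): 104²+195² = 48841 = 221² → right
(86,159,48): 48+86 ≤ 159, not a triangle
(24,25,14): 14²+24² = 772 > 625 = 25² → acute
1 of the 4 is acute.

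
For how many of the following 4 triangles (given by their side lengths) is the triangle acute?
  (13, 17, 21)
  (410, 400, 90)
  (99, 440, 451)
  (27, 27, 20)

2

(13,17,21): 13²+17² = 458 > 441 = 21² → acute
(410,400,90): 90²+400² = 168100 = 410² → right
(99,440,451): 99²+440² = 203401 = 451² → right
(27,27,20): 20²+27² = 1129 > 729 = 27² → acute
2 of the 4 are acute.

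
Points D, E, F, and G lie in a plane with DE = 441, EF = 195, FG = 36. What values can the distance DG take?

210 ≤ DG ≤ 672

The maximum is all hops collinear in one direction: 441 + 195 + 36 = 672.
The longest hop is 441; the others sum to 231. Folding the others back against it leaves at least 441 − 231 = 210.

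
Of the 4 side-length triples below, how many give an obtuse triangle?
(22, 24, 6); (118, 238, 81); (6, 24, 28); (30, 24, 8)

3

(22,24,6): 6²+22² = 520 < 576 = 24² → obtuse
(118,238,81): 81+118 ≤ 238, not a triangle
(6,24,28): 6²+24² = 612 < 784 = 28² → obtuse
(30,24,8): 8²+24² = 640 < 900 = 30² → obtuse
3 of the 4 are obtuse.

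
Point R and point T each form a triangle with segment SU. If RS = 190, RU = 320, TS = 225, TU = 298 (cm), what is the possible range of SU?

From triangle RSU: |190 − 320| < SU < 190 + 320, i.e. 130 < SU < 510.
From triangle TSU: 73 < SU < 523.
Both must hold, so SU lies in the intersection.

130 < SU < 510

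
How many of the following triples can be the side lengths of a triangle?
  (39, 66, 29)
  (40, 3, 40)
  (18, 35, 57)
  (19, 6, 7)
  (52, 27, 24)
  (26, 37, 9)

(29,39,66): 29+39 > 66 → valid
(3,40,40): 3+40 > 40 → valid
(18,35,57): 18+35 ≤ 57 → not valid
(6,7,19): 6+7 ≤ 19 → not valid
(24,27,52): 24+27 ≤ 52 → not valid
(9,26,37): 9+26 ≤ 37 → not valid
2 of the 6 triples form a triangle.

2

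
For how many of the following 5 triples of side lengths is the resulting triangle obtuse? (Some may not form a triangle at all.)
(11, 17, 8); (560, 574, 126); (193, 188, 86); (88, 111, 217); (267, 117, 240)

1

(11,17,8): 8²+11² = 185 < 289 = 17² → obtuse
(560,574,126): 126²+560² = 329476 = 574² → right
(193,188,86): 86²+188² = 42740 > 37249 = 193² → acute
(88,111,217): 88+111 ≤ 217, not a triangle
(267,117,240): 117²+240² = 71289 = 267² → right
1 of the 5 is obtuse.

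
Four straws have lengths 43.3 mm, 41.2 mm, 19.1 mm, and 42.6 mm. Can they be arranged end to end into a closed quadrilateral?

A quadrilateral exists iff every side is shorter than the sum of the others — equivalently, the longest side is less than the sum of the rest.
Longest side 43.3 < 102.9 (sum of the remaining 3), so yes.

Yes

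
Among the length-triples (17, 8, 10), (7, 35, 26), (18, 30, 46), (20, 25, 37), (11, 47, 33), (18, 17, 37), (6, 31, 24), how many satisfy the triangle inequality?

(8,10,17): 8+10 > 17 → valid
(7,26,35): 7+26 ≤ 35 → not valid
(18,30,46): 18+30 > 46 → valid
(20,25,37): 20+25 > 37 → valid
(11,33,47): 11+33 ≤ 47 → not valid
(17,18,37): 17+18 ≤ 37 → not valid
(6,24,31): 6+24 ≤ 31 → not valid
3 of the 7 triples form a triangle.

3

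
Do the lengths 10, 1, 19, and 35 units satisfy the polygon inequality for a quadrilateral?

For a quadrilateral, each side must be shorter than the sum of the others.
Here the longest side is 35, but the remaining 3 sides sum to only 30.

No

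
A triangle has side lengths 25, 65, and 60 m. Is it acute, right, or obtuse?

Compare the square of the longest side to the sum of squares of the other two: 25² + 60² = 4225 = 65².

right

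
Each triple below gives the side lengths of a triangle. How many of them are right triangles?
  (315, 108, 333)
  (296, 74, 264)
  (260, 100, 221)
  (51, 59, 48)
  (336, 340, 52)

(315,108,333): 108²+315² = 110889 = 333² → right
(296,74,264): 74²+264² = 75172 < 87616 = 296² → obtuse
(260,100,221): 100²+221² = 58841 < 67600 = 260² → obtuse
(51,59,48): 48²+51² = 4905 > 3481 = 59² → acute
(336,340,52): 52²+336² = 115600 = 340² → right
2 of the 5 are right.

2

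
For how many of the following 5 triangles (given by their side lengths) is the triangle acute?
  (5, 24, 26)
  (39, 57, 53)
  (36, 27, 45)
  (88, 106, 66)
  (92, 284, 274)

3

(5,24,26): 5²+24² = 601 < 676 = 26² → obtuse
(39,57,53): 39²+53² = 4330 > 3249 = 57² → acute
(36,27,45): 27²+36² = 2025 = 45² → right
(88,106,66): 66²+88² = 12100 > 11236 = 106² → acute
(92,284,274): 92²+274² = 83540 > 80656 = 284² → acute
3 of the 5 are acute.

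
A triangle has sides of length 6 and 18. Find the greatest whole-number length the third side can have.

The third side must be strictly less than 6 + 18 = 24.
The largest integer below 24 is 23.

23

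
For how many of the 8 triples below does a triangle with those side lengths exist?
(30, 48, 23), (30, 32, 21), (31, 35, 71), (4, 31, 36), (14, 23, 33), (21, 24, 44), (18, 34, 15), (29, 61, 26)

(23,30,48): 23+30 > 48 → valid
(21,30,32): 21+30 > 32 → valid
(31,35,71): 31+35 ≤ 71 → not valid
(4,31,36): 4+31 ≤ 36 → not valid
(14,23,33): 14+23 > 33 → valid
(21,24,44): 21+24 > 44 → valid
(15,18,34): 15+18 ≤ 34 → not valid
(26,29,61): 26+29 ≤ 61 → not valid
4 of the 8 triples form a triangle.

4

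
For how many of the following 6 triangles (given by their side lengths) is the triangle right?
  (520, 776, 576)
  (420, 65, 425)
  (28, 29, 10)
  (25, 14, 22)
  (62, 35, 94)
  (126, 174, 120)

(520,776,576): 520²+576² = 602176 = 776² → right
(420,65,425): 65²+420² = 180625 = 425² → right
(28,29,10): 10²+28² = 884 > 841 = 29² → acute
(25,14,22): 14²+22² = 680 > 625 = 25² → acute
(62,35,94): 35²+62² = 5069 < 8836 = 94² → obtuse
(126,174,120): 120²+126² = 30276 = 174² → right
3 of the 6 are right.

3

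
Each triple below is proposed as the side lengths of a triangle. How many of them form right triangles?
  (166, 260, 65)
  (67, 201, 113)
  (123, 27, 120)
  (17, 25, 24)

1

(166,260,65): 65+166 ≤ 260, not a triangle
(67,201,113): 67+113 ≤ 201, not a triangle
(123,27,120): 27²+120² = 15129 = 123² → right
(17,25,24): 17²+24² = 865 > 625 = 25² → acute
1 of the 4 is right.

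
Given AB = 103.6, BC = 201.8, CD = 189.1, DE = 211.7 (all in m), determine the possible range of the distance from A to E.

0 ≤ AE ≤ 706.2 m

The maximum is all hops collinear in one direction: 103.6 + 201.8 + 189.1 + 211.7 = 706.2.
The longest hop is 211.7; the others sum to 494.5. Since 211.7 ≤ 494.5, the path can fold back on itself completely, so the minimum distance is 0.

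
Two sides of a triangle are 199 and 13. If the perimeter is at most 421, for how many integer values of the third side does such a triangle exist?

23

Triangle inequality: 186 < x < 212. Perimeter ≤ 421 gives x ≤ 421 − 199 − 13 = 209.
So 186 < x ≤ 209; integers 187 through 209: 23 values.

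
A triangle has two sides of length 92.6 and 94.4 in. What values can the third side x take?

By the triangle inequality, x must be less than 92.6 + 94.4 = 187.0 and greater than |92.6 − 94.4| = 1.8.

1.8 < x < 187.0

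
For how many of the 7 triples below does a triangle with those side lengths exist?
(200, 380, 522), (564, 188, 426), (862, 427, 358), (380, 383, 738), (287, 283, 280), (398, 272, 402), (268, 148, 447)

5

(200,380,522): 200+380 > 522 → valid
(188,426,564): 188+426 > 564 → valid
(358,427,862): 358+427 ≤ 862 → not valid
(380,383,738): 380+383 > 738 → valid
(280,283,287): 280+283 > 287 → valid
(272,398,402): 272+398 > 402 → valid
(148,268,447): 148+268 ≤ 447 → not valid
5 of the 7 triples form a triangle.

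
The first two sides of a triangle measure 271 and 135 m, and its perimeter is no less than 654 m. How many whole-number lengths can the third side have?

158

Triangle inequality: 136 < x < 406. Perimeter ≥ 654 gives x ≥ 654 − 271 − 135 = 248.
So 248 ≤ x < 406; integers 248 through 405: 158 values.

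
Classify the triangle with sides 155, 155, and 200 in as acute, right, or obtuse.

acute

Compare the square of the longest side to the sum of squares of the other two: 155² + 155² = 48050 > 40000 = 200².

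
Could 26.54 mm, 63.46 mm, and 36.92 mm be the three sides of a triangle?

The two shorter sides sum to 63.46, exactly equal to the longest side 63.46.
That gives only a degenerate (flat) triangle — the inequality must be strict.

No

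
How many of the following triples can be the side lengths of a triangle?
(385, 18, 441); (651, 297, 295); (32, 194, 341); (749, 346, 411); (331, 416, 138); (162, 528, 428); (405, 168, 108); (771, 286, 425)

3

(18,385,441): 18+385 ≤ 441 → not valid
(295,297,651): 295+297 ≤ 651 → not valid
(32,194,341): 32+194 ≤ 341 → not valid
(346,411,749): 346+411 > 749 → valid
(138,331,416): 138+331 > 416 → valid
(162,428,528): 162+428 > 528 → valid
(108,168,405): 108+168 ≤ 405 → not valid
(286,425,771): 286+425 ≤ 771 → not valid
3 of the 8 triples form a triangle.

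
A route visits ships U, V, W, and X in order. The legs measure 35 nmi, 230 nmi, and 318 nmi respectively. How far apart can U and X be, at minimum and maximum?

The maximum is all hops collinear in one direction: 35 + 230 + 318 = 583.
The longest hop is 318; the others sum to 265. Folding the others back against it leaves at least 318 − 265 = 53.

53 ≤ UX ≤ 583 nmi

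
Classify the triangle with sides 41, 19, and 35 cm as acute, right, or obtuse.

Compare the square of the longest side to the sum of squares of the other two: 19² + 35² = 1586 < 1681 = 41².

obtuse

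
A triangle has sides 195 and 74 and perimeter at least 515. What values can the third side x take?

246 ≤ x < 269

Triangle inequality alone gives 121 < x < 269.
The perimeter condition gives x ≥ 515 − 195 − 74 = 246.
Intersecting the two: 246 ≤ x < 269.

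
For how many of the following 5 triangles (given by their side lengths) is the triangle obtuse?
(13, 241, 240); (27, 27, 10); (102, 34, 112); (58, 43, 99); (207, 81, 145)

(13,241,240): 13²+240² = 57769 < 58081 = 241² → obtuse
(27,27,10): 10²+27² = 829 > 729 = 27² → acute
(102,34,112): 34²+102² = 11560 < 12544 = 112² → obtuse
(58,43,99): 43²+58² = 5213 < 9801 = 99² → obtuse
(207,81,145): 81²+145² = 27586 < 42849 = 207² → obtuse
4 of the 5 are obtuse.

4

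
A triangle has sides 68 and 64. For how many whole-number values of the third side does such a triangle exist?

The third side lies in the open interval (4, 132).
Integers from 5 to 131 inclusive: 131 − 5 + 1 = 127.

127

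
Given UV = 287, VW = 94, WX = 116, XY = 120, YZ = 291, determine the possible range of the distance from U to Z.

The maximum is all hops collinear in one direction: 287 + 94 + 116 + 120 + 291 = 908.
The longest hop is 291; the others sum to 617. Since 291 ≤ 617, the path can fold back on itself completely, so the minimum distance is 0.

0 ≤ UZ ≤ 908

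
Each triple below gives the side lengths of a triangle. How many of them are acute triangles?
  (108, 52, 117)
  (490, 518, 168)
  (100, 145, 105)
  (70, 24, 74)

1

(108,52,117): 52²+108² = 14368 > 13689 = 117² → acute
(490,518,168): 168²+490² = 268324 = 518² → right
(100,145,105): 100²+105² = 21025 = 145² → right
(70,24,74): 24²+70² = 5476 = 74² → right
1 of the 4 is acute.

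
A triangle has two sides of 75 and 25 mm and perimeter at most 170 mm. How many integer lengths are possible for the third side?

Triangle inequality: 50 < x < 100. Perimeter ≤ 170 gives x ≤ 170 − 75 − 25 = 70.
So 50 < x ≤ 70; integers 51 through 70: 20 values.

20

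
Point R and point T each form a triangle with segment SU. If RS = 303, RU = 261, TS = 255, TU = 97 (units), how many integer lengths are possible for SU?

From triangle RSU: 42 < SU < 564.
From triangle TSU: 158 < SU < 352.
Intersection: 158 < SU < 352, so integers 159 through 351: 193 values.

193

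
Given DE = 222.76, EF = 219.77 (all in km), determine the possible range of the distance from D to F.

2.99 ≤ DF ≤ 442.53 km

By the triangle inequality, |222.76 − 219.77| ≤ DF ≤ 222.76 + 219.77.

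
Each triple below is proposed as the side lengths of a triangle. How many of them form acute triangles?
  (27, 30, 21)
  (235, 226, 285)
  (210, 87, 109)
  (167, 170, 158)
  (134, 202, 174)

4

(27,30,21): 21²+27² = 1170 > 900 = 30² → acute
(235,226,285): 226²+235² = 106301 > 81225 = 285² → acute
(210,87,109): 87+109 ≤ 210, not a triangle
(167,170,158): 158²+167² = 52853 > 28900 = 170² → acute
(134,202,174): 134²+174² = 48232 > 40804 = 202² → acute
4 of the 5 are acute.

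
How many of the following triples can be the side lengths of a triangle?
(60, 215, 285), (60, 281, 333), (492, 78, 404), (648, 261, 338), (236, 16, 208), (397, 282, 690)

1

(60,215,285): 60+215 ≤ 285 → not valid
(60,281,333): 60+281 > 333 → valid
(78,404,492): 78+404 ≤ 492 → not valid
(261,338,648): 261+338 ≤ 648 → not valid
(16,208,236): 16+208 ≤ 236 → not valid
(282,397,690): 282+397 ≤ 690 → not valid
1 of the 6 triples forms a triangle.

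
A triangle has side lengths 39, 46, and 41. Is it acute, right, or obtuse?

acute

Compare the square of the longest side to the sum of squares of the other two: 39² + 41² = 3202 > 2116 = 46².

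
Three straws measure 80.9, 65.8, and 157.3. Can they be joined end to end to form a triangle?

The longest side is 157.3, but the other two sum to only 146.7.
146.7 < 157.3, so the triangle inequality fails.

No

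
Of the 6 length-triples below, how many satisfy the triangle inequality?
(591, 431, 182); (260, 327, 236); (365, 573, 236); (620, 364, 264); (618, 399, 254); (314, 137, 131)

(182,431,591): 182+431 > 591 → valid
(236,260,327): 236+260 > 327 → valid
(236,365,573): 236+365 > 573 → valid
(264,364,620): 264+364 > 620 → valid
(254,399,618): 254+399 > 618 → valid
(131,137,314): 131+137 ≤ 314 → not valid
5 of the 6 triples form a triangle.

5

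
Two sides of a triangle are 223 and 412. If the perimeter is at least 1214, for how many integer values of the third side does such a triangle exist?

Triangle inequality: 189 < x < 635. Perimeter ≥ 1214 gives x ≥ 1214 − 223 − 412 = 579.
So 579 ≤ x < 635; integers 579 through 634: 56 values.

56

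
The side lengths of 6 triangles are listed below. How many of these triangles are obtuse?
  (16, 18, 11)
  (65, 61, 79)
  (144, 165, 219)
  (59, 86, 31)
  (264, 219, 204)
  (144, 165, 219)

(16,18,11): 11²+16² = 377 > 324 = 18² → acute
(65,61,79): 61²+65² = 7946 > 6241 = 79² → acute
(144,165,219): 144²+165² = 47961 = 219² → right
(59,86,31): 31²+59² = 4442 < 7396 = 86² → obtuse
(264,219,204): 204²+219² = 89577 > 69696 = 264² → acute
(144,165,219): 144²+165² = 47961 = 219² → right
1 of the 6 is obtuse.

1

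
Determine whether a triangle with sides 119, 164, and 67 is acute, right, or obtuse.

obtuse

Compare the square of the longest side to the sum of squares of the other two: 67² + 119² = 18650 < 26896 = 164².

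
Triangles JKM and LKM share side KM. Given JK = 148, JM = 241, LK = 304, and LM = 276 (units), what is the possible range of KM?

93 < KM < 389

From triangle JKM: |148 − 241| < KM < 148 + 241, i.e. 93 < KM < 389.
From triangle LKM: 28 < KM < 580.
Both must hold, so KM lies in the intersection.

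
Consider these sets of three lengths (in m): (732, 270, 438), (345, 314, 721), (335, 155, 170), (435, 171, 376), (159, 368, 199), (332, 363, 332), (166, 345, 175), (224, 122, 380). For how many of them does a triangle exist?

2

(270,438,732): 270+438 ≤ 732 → not valid
(314,345,721): 314+345 ≤ 721 → not valid
(155,170,335): 155+170 ≤ 335 → not valid
(171,376,435): 171+376 > 435 → valid
(159,199,368): 159+199 ≤ 368 → not valid
(332,332,363): 332+332 > 363 → valid
(166,175,345): 166+175 ≤ 345 → not valid
(122,224,380): 122+224 ≤ 380 → not valid
2 of the 8 triples form a triangle.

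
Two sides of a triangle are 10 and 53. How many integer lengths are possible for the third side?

19

The third side lies in the open interval (43, 63).
Integers from 44 to 62 inclusive: 62 − 44 + 1 = 19.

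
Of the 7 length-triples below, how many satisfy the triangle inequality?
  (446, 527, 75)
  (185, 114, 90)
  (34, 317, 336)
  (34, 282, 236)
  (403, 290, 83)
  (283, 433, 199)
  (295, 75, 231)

(75,446,527): 75+446 ≤ 527 → not valid
(90,114,185): 90+114 > 185 → valid
(34,317,336): 34+317 > 336 → valid
(34,236,282): 34+236 ≤ 282 → not valid
(83,290,403): 83+290 ≤ 403 → not valid
(199,283,433): 199+283 > 433 → valid
(75,231,295): 75+231 > 295 → valid
4 of the 7 triples form a triangle.

4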